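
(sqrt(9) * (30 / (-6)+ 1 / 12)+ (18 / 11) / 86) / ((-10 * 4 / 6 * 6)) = 27871 / 75680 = 0.37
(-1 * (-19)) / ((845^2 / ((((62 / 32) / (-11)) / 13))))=-589 / 1633689200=-0.00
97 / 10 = 9.70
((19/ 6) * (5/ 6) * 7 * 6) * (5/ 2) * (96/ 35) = 760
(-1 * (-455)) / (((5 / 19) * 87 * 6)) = 1729 / 522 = 3.31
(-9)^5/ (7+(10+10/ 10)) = -6561/ 2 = -3280.50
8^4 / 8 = 512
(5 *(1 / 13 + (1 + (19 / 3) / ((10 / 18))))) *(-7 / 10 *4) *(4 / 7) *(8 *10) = -103808 / 13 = -7985.23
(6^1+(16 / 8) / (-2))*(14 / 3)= 70 / 3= 23.33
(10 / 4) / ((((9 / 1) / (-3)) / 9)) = -7.50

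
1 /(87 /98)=98 /87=1.13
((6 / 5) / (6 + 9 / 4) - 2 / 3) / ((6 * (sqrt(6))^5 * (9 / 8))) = -43 * sqrt(6) / 120285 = -0.00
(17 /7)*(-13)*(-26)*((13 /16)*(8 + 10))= 336141 /28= 12005.04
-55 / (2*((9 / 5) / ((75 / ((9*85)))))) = -1375 / 918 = -1.50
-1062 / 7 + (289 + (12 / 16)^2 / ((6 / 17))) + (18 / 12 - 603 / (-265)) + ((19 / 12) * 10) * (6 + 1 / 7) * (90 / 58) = 505377913 / 1721440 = 293.58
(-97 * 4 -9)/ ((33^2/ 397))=-157609/ 1089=-144.73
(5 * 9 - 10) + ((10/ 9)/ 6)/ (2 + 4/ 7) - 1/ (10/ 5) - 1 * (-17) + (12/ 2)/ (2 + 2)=25793/ 486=53.07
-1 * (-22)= 22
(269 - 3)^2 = 70756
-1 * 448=-448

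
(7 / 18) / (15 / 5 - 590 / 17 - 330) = -119 / 110682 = -0.00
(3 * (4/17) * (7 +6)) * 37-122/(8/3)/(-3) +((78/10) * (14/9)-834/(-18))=421511/1020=413.25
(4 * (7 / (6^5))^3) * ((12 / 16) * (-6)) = -0.00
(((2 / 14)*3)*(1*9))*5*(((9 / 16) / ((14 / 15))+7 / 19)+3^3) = 16071075 / 29792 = 539.44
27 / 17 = 1.59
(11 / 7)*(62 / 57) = 682 / 399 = 1.71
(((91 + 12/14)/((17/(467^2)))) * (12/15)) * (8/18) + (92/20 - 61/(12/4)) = 448723076/1071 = 418975.79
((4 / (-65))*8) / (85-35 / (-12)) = -384 / 68575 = -0.01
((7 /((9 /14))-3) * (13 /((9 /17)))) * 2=31382 /81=387.43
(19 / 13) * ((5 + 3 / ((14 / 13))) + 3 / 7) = 2185 / 182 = 12.01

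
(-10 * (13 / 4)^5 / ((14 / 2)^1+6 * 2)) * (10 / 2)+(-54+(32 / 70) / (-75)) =-25745202773 / 25536000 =-1008.19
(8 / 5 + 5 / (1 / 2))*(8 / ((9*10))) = 232 / 225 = 1.03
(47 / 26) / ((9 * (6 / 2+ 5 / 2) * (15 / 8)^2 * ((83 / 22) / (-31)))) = -186496 / 2184975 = -0.09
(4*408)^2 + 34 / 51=7990274 / 3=2663424.67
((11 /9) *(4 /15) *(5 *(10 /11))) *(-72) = -320 /3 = -106.67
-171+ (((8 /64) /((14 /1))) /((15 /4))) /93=-6679259 /39060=-171.00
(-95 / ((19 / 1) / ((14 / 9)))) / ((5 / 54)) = -84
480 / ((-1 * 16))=-30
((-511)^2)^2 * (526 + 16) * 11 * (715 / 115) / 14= 4152250767293629 / 23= 180532642056244.74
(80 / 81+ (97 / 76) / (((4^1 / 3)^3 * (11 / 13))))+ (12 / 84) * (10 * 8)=395972809 / 30336768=13.05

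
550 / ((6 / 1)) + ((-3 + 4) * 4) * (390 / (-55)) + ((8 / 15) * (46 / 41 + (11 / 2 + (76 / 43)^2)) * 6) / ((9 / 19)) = 4846087423 / 37525455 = 129.14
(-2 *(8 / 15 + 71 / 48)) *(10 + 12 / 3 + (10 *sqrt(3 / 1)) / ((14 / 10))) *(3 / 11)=-3381 / 220 - 345 *sqrt(3) / 44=-28.95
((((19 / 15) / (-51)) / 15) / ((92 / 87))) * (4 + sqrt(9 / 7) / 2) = -551 / 87975 -551 * sqrt(7) / 1642200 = -0.01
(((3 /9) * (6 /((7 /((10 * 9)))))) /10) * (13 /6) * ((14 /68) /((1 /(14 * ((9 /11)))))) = 2457 /187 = 13.14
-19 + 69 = 50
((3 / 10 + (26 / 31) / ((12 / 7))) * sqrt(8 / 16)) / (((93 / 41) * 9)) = 15047 * sqrt(2) / 778410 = 0.03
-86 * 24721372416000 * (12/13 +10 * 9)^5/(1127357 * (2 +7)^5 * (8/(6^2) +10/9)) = -129397992632502102216704000/869357968479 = -148843166249332.89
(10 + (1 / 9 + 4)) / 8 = 127 / 72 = 1.76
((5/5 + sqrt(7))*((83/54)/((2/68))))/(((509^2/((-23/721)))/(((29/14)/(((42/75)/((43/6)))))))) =-1011722275*sqrt(7)/5931191076552 - 1011722275/5931191076552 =-0.00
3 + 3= 6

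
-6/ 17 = -0.35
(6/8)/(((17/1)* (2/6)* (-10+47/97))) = -873/62764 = -0.01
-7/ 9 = -0.78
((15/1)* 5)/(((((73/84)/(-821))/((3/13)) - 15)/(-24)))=372405600/3104329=119.96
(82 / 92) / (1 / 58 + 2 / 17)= 20213 / 3059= 6.61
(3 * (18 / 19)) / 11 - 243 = -50733 / 209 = -242.74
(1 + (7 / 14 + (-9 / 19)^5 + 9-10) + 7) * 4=74046774 / 2476099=29.90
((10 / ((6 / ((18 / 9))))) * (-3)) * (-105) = 1050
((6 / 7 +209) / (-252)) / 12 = -1469 / 21168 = -0.07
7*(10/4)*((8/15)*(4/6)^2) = 112/27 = 4.15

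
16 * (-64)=-1024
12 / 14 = 6 / 7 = 0.86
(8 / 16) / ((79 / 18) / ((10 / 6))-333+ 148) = -15 / 5471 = -0.00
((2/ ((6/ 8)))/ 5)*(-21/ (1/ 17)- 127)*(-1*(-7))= -27104/ 15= -1806.93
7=7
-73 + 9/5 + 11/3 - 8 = -1133/15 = -75.53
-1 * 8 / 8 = -1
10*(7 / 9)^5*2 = 336140 / 59049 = 5.69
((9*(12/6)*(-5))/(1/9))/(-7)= 810/7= 115.71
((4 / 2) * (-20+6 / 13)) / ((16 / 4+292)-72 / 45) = -635 / 4784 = -0.13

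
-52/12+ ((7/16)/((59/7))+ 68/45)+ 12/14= -568901/297360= -1.91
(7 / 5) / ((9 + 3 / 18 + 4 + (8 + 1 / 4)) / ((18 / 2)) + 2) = 756 / 2365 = 0.32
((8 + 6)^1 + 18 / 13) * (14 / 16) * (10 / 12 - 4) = -3325 / 78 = -42.63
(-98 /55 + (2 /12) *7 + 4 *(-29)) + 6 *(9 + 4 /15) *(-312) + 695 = -5533709 /330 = -16768.82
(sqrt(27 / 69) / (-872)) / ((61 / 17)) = -0.00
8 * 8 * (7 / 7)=64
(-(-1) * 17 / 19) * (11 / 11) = 17 / 19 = 0.89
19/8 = 2.38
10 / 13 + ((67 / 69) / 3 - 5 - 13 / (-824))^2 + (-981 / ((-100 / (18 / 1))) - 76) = 1163671997751949 / 9455368852800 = 123.07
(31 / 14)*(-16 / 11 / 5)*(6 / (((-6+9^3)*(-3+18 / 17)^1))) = 8432 / 3061905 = 0.00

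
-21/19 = -1.11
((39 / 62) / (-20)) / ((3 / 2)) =-0.02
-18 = -18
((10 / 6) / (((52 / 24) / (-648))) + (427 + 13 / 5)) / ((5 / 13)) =-179.04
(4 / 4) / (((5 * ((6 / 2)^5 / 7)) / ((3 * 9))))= 7 / 45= 0.16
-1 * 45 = -45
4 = 4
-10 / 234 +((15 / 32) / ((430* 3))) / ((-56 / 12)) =-192991 / 4507776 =-0.04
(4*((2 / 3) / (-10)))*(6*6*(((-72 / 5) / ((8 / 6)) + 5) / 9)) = 464 / 75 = 6.19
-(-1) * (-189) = -189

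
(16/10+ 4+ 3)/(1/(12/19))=516/95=5.43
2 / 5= 0.40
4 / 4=1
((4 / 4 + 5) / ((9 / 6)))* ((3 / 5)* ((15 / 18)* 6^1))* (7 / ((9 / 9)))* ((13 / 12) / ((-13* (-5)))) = 7 / 5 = 1.40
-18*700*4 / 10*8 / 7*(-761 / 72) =60880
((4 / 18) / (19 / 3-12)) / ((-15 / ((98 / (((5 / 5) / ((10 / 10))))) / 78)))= 98 / 29835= 0.00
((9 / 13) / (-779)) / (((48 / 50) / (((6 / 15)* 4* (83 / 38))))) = -0.00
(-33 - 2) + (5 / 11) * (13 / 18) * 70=-1190 / 99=-12.02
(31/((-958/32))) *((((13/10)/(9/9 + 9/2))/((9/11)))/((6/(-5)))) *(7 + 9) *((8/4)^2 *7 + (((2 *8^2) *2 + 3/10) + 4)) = 24786112/21555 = 1149.90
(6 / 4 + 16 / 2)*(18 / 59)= 171 / 59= 2.90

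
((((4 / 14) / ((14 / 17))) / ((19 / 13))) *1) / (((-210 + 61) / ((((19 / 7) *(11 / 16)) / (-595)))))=143 / 28619920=0.00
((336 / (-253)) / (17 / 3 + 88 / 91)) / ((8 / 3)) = -0.08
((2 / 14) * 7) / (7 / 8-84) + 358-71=190847 / 665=286.99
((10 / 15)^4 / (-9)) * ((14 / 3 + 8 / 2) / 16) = -26 / 2187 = -0.01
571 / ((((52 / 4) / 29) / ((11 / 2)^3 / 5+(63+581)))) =448599869 / 520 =862692.06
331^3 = 36264691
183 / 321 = 61 / 107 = 0.57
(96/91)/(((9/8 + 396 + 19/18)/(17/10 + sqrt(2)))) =6912*sqrt(2)/2608879 + 58752/13044395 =0.01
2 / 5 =0.40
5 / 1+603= 608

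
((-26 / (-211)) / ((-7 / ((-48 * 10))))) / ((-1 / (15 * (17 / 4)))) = -795600 / 1477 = -538.66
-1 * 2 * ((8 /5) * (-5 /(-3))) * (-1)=16 /3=5.33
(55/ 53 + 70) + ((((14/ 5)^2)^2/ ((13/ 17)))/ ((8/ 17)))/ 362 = 5573679242/ 77943125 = 71.51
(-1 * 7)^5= -16807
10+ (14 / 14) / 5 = 51 / 5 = 10.20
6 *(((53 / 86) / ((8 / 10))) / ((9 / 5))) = 1325 / 516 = 2.57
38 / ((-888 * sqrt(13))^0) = 38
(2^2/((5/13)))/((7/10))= 104/7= 14.86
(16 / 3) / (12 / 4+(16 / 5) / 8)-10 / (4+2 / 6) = -490 / 663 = -0.74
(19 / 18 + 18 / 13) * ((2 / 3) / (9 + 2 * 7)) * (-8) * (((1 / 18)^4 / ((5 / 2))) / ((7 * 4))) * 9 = -571 / 823930380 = -0.00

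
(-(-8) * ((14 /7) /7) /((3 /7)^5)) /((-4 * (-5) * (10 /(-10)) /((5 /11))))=-9604 /2673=-3.59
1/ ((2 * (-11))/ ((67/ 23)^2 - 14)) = 2917/ 11638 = 0.25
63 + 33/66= 127/2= 63.50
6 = 6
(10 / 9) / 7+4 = 262 / 63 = 4.16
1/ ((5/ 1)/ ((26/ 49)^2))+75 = 901051/ 12005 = 75.06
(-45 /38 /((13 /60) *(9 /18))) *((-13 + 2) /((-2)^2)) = 7425 /247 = 30.06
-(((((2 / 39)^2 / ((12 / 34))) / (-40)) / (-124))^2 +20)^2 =-6559467577085672072827750739521 / 16398668942710479326453760000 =-400.00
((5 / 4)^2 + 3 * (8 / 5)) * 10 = 509 / 8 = 63.62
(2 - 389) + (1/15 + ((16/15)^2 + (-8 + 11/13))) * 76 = -2454527/2925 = -839.15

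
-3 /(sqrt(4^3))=-3 /8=-0.38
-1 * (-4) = 4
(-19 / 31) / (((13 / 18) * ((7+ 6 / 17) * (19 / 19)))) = -5814 / 50375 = -0.12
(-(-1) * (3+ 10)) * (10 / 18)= 65 / 9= 7.22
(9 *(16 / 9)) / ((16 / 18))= 18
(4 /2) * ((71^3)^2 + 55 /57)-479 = 14603432339801 /57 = 256200567364.93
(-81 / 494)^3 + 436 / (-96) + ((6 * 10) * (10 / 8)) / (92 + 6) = -33500270585 / 8860703124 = -3.78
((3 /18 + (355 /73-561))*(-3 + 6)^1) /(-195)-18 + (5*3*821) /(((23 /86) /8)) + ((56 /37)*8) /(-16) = 1784966262785 /4845594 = 368368.93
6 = 6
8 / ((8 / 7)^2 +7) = 392 / 407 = 0.96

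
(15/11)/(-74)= -15/814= -0.02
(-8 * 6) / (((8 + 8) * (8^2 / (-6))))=0.28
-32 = -32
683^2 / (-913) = -466489 / 913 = -510.94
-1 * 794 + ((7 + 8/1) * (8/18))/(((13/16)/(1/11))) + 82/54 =-3056891/3861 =-791.74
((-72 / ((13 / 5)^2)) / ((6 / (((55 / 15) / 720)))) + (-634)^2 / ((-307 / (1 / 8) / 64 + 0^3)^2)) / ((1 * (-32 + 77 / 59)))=-9233903309899 / 1038447168876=-8.89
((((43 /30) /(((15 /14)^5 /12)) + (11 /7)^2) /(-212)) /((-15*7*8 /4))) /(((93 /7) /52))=35435558743 /27510751406250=0.00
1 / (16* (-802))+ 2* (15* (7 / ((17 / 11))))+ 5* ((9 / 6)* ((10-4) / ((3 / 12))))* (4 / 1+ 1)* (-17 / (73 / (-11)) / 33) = 3276393319 / 15924512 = 205.75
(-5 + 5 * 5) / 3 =20 / 3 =6.67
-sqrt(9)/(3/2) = -2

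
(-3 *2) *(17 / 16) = -51 / 8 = -6.38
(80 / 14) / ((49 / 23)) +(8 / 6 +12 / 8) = 11351 / 2058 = 5.52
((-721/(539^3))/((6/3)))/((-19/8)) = 412/425032223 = 0.00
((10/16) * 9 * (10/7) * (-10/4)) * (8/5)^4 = -4608/35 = -131.66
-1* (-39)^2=-1521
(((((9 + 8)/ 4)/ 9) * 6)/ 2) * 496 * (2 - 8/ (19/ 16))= -63240/ 19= -3328.42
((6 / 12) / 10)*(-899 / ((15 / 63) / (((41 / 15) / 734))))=-0.70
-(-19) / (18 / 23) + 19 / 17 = 7771 / 306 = 25.40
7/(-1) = -7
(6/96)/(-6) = -1/96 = -0.01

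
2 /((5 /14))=28 /5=5.60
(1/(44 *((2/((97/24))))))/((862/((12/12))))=97/1820544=0.00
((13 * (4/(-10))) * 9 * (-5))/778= 117/389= 0.30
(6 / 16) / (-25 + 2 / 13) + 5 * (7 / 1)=34.98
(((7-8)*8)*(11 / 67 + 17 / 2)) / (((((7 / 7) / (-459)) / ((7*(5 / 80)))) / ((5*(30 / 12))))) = 93257325 / 536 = 173987.55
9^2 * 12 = 972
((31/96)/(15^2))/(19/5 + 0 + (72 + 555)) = 31/13625280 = 0.00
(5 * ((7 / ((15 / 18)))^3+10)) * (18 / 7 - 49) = -979394 / 7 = -139913.43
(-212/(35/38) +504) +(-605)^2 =12820459/35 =366298.83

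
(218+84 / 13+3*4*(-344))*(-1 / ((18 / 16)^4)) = 207855616 / 85293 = 2436.96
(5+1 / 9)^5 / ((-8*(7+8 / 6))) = -52.32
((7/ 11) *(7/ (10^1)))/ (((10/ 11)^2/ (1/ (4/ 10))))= 539/ 400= 1.35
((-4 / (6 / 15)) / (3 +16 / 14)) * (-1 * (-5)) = -350 / 29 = -12.07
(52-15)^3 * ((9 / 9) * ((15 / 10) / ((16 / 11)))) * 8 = 1671549 / 4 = 417887.25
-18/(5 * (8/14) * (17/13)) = -819/170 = -4.82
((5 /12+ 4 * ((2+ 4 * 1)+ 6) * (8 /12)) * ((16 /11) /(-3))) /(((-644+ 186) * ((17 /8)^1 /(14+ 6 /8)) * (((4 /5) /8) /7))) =6426280 /385407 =16.67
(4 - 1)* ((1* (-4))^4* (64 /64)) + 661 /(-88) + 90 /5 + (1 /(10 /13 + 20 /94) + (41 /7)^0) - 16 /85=43775881 /56100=780.32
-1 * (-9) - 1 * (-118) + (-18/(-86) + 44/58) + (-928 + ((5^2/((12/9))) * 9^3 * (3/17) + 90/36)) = 136911645/84796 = 1614.60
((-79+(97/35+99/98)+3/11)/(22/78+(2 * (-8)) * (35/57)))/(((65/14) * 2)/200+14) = 21005764/37568223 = 0.56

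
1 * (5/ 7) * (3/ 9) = 5/ 21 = 0.24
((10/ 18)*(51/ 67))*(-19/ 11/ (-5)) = 323/ 2211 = 0.15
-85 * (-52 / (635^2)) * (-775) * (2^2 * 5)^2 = -54808000 / 16129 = -3398.10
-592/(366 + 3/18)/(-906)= 592/331747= 0.00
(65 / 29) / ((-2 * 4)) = -65 / 232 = -0.28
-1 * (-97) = 97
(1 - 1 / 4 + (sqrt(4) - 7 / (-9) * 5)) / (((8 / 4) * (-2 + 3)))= 239 / 72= 3.32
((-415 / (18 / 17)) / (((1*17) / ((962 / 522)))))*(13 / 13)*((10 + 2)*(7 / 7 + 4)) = -1996150 / 783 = -2549.36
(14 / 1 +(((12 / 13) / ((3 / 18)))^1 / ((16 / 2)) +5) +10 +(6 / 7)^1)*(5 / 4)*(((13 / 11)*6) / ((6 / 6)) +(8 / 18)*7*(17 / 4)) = 6988225 / 9009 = 775.69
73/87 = 0.84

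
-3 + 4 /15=-41 /15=-2.73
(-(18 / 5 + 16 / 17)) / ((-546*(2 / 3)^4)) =5211 / 123760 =0.04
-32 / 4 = -8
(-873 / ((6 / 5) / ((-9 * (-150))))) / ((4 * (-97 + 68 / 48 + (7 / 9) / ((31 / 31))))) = 8839125 / 3413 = 2589.84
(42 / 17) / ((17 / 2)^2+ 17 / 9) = 1512 / 45373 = 0.03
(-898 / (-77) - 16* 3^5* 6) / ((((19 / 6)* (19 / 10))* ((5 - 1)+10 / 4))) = -215442960 / 361361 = -596.20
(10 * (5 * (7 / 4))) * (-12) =-1050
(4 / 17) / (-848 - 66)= -2 / 7769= -0.00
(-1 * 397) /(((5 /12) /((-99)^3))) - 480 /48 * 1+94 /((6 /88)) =13867533838 /15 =924502255.87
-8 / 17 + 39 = 655 / 17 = 38.53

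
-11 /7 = -1.57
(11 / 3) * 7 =77 / 3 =25.67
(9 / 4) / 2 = 9 / 8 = 1.12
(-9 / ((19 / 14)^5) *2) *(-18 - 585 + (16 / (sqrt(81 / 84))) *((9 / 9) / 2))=5837541696 / 2476099 - 17210368 *sqrt(21) / 2476099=2325.70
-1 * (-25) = 25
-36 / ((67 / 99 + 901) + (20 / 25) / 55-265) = -89100 / 1575811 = -0.06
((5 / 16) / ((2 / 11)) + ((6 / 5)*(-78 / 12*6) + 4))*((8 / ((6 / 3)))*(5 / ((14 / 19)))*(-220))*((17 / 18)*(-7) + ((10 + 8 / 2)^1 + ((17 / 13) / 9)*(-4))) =173682135 / 104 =1670020.53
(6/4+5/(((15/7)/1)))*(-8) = -92/3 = -30.67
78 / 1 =78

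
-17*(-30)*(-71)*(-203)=7350630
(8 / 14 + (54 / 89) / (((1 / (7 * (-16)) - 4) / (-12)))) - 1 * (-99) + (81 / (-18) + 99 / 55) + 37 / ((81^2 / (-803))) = 1728092815051 / 18352888470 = 94.16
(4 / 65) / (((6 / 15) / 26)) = 4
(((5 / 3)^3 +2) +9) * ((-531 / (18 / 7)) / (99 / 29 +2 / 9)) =-2527147 / 2847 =-887.65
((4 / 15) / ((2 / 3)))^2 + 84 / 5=424 / 25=16.96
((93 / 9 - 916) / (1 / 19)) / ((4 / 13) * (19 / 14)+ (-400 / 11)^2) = -568420853 / 43693794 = -13.01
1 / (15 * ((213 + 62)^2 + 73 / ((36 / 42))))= 2 / 2271305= 0.00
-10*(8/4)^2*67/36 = -670/9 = -74.44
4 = 4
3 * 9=27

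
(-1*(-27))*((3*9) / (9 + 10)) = 729 / 19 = 38.37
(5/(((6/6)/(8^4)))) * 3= 61440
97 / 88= 1.10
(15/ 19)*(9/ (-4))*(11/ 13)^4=-1976535/ 2170636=-0.91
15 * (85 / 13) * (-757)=-965175 / 13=-74244.23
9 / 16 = 0.56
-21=-21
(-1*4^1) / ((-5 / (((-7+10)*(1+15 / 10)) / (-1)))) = -6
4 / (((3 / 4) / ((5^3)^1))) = 2000 / 3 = 666.67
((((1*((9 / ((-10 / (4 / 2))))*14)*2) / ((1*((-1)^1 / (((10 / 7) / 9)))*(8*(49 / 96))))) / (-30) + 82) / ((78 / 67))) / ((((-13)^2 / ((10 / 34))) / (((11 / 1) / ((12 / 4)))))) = 7397269 / 16470909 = 0.45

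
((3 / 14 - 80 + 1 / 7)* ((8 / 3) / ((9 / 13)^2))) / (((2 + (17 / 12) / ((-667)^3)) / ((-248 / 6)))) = 22187620918400704 / 2422830608919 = 9157.73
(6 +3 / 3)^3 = 343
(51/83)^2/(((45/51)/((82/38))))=604299/654455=0.92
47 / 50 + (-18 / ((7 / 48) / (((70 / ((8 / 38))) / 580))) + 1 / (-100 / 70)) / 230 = 73 / 116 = 0.63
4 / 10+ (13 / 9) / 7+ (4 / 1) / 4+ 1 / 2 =1327 / 630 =2.11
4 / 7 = 0.57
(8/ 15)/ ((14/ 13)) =52/ 105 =0.50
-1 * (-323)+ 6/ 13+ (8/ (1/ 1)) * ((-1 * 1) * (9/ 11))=45319/ 143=316.92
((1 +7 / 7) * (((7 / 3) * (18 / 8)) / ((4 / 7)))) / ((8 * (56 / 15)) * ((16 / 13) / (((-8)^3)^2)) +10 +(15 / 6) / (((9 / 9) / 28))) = 917280 / 3993607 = 0.23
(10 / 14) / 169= 5 / 1183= 0.00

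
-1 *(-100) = 100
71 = 71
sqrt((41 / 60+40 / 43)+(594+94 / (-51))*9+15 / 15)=sqrt(2564303748915) / 21930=73.02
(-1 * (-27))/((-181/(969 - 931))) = -1026/181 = -5.67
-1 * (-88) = 88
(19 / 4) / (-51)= -19 / 204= -0.09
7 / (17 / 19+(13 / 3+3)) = 57 / 67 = 0.85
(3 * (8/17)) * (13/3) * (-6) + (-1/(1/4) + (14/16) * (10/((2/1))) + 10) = -26.33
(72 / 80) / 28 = 9 / 280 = 0.03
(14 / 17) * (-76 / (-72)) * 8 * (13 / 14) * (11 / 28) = 2717 / 1071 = 2.54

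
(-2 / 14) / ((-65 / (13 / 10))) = 1 / 350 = 0.00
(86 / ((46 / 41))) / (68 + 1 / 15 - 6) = 26445 / 21413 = 1.23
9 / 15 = 3 / 5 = 0.60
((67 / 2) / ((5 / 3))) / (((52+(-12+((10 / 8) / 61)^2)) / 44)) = 263268192 / 11907325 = 22.11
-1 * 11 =-11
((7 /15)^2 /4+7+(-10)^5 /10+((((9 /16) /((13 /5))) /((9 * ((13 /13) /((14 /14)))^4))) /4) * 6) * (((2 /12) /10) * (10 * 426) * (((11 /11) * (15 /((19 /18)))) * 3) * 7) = -211728714.56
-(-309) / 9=103 / 3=34.33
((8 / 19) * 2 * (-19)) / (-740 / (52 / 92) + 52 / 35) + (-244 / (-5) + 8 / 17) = 155786207 / 3161065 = 49.28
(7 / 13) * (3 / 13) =21 / 169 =0.12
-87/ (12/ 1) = -29/ 4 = -7.25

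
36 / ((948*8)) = 3 / 632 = 0.00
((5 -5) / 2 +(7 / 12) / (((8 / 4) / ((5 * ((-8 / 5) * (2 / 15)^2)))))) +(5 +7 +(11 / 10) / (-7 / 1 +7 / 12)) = 55694 / 4725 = 11.79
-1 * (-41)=41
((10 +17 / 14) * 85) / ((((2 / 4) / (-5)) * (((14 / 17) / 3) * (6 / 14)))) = -81023.21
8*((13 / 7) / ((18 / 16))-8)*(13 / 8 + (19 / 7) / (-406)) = -7358800 / 89523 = -82.20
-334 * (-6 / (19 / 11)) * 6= 132264 / 19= 6961.26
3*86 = 258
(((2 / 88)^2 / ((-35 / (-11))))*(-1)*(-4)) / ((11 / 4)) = 1 / 4235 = 0.00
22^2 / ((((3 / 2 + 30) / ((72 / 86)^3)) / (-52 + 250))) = 993586176 / 556549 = 1785.26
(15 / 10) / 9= 1 / 6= 0.17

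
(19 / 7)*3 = 57 / 7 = 8.14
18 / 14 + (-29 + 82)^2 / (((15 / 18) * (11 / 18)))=2124099 / 385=5517.14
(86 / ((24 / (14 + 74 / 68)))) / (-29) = -1.86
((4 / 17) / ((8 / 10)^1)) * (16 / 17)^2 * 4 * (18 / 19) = 0.99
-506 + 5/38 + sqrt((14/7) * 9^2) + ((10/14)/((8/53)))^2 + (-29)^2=9 * sqrt(2) + 21302755/59584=370.25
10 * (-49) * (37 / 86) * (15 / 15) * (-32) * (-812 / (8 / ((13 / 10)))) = -38276056 / 43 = -890140.84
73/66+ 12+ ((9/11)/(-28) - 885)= -805657/924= -871.92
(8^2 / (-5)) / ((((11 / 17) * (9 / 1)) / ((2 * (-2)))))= 4352 / 495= 8.79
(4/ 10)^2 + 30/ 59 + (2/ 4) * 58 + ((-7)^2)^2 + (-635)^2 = 598342111/ 1475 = 405655.67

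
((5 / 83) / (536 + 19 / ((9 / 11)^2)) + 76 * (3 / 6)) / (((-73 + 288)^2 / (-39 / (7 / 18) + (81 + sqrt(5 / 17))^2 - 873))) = 4671610686 * sqrt(85) / 596338231925 + 19175894893219 / 4174367623475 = 4.67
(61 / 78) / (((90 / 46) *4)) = 1403 / 14040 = 0.10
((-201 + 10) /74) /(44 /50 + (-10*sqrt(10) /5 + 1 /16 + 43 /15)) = 523836600 /1358120483 + 275040000*sqrt(10) /1358120483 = 1.03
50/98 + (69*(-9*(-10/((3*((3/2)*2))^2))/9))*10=113375/1323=85.70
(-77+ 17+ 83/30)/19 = -1717/570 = -3.01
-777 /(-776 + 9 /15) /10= 777 /7754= 0.10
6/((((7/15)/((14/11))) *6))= 30/11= 2.73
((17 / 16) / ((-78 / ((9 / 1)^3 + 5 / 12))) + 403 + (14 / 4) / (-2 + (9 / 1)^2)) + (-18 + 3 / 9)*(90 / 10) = 276974513 / 1183104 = 234.11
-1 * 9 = -9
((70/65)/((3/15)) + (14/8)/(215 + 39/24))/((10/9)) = 546714/112645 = 4.85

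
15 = 15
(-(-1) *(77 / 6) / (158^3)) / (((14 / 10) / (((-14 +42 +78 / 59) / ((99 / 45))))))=21625 / 698143224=0.00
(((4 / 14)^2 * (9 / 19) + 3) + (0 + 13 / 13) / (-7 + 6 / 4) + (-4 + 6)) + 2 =70221 / 10241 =6.86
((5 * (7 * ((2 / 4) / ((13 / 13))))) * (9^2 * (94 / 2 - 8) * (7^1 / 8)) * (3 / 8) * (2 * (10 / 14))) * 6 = 155482.03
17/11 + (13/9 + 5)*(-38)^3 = -35008183/99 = -353618.01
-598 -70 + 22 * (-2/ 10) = -3362/ 5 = -672.40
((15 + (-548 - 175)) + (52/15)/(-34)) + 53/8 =-1431013/2040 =-701.48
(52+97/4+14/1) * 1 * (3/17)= 15.93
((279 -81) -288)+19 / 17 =-88.88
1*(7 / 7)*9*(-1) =-9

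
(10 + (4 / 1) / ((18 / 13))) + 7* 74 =4778 / 9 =530.89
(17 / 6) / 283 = 17 / 1698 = 0.01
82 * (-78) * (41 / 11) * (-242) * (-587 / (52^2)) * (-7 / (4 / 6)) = 683815671 / 52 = 13150301.37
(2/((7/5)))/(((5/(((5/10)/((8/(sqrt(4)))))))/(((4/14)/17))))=1/1666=0.00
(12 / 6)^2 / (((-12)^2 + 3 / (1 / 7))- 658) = -4 / 493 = -0.01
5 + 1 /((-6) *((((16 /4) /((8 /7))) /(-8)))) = 113 /21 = 5.38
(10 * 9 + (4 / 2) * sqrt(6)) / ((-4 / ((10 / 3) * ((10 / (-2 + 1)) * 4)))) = 200 * sqrt(6) / 3 + 3000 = 3163.30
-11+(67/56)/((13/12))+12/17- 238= -764805/3094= -247.19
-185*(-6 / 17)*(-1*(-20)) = 22200 / 17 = 1305.88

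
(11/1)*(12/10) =13.20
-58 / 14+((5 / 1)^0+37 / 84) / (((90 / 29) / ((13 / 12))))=-330223 / 90720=-3.64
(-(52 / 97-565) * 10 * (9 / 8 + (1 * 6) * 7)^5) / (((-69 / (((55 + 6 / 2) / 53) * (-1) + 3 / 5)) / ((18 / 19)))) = 4572651565428834375 / 800186368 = 5714483210.78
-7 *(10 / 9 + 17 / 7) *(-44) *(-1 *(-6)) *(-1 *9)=-58872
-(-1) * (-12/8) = -3/2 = -1.50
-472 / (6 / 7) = -1652 / 3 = -550.67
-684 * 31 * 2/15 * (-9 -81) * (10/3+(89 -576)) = -123068016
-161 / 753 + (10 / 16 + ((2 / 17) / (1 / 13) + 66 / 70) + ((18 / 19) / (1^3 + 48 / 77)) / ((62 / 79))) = 191430342707 / 52778523000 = 3.63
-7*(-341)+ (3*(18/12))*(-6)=2360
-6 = -6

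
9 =9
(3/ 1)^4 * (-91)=-7371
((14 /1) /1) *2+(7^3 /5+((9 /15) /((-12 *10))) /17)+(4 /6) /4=96.77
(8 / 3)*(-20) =-160 / 3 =-53.33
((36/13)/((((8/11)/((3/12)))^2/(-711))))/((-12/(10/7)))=1290465/46592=27.70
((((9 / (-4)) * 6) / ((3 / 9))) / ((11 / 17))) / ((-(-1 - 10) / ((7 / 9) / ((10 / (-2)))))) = 1071 / 1210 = 0.89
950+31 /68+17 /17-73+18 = 60959 /68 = 896.46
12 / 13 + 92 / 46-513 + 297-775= -12845 / 13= -988.08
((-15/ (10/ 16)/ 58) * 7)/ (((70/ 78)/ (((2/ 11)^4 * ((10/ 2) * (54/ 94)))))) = -202176/ 19955683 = -0.01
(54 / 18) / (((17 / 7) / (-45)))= -945 / 17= -55.59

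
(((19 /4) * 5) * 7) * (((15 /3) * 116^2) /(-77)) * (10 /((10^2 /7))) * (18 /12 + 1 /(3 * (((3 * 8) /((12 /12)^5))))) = -60959885 /396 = -153939.10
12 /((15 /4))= 16 /5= 3.20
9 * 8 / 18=4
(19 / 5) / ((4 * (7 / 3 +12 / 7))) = 399 / 1700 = 0.23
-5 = -5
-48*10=-480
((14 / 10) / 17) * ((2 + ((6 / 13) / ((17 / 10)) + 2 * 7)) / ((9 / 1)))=25172 / 169065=0.15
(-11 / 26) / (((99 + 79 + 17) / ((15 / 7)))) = -11 / 2366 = -0.00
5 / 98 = 0.05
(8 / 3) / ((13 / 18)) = 3.69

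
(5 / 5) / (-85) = -1 / 85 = -0.01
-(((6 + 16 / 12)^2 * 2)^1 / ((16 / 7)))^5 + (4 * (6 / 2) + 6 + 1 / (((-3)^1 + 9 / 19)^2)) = -3487442087685743 / 15116544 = -230703663.99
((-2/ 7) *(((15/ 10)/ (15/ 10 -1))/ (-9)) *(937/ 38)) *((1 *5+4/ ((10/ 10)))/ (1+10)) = 2811/ 1463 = 1.92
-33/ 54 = -11/ 18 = -0.61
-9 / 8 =-1.12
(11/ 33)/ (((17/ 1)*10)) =1/ 510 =0.00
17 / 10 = 1.70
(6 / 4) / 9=1 / 6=0.17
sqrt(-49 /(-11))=7*sqrt(11) /11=2.11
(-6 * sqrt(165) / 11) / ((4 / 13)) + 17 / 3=-17.10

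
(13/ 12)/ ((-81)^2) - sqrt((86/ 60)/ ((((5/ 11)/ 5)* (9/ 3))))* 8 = 13/ 78732 - 4* sqrt(4730)/ 15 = -18.34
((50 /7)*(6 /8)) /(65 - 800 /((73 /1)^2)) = 26645 /322546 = 0.08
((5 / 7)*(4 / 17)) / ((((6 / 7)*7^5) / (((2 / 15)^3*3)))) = 16 / 192860325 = 0.00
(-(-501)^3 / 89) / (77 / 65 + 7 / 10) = 3269539026 / 4361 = 749722.32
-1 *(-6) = 6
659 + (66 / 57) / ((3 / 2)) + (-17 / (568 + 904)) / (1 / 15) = 55342969 / 83904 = 659.60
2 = 2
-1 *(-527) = 527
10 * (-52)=-520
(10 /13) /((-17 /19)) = -190 /221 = -0.86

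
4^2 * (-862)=-13792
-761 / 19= -40.05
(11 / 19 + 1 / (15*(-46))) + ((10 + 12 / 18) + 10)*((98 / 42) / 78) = 1834097 / 1533870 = 1.20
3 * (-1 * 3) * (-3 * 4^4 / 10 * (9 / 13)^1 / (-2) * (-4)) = 62208 / 65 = 957.05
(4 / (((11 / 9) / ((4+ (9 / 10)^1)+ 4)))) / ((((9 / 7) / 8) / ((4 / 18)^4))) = 159488 / 360855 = 0.44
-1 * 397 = -397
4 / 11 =0.36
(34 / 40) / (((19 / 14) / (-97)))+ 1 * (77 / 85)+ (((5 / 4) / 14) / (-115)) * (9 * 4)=-3113664 / 52003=-59.87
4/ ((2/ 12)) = 24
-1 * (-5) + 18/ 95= 493/ 95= 5.19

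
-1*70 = -70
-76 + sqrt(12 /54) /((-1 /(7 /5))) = -76-7 * sqrt(2) /15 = -76.66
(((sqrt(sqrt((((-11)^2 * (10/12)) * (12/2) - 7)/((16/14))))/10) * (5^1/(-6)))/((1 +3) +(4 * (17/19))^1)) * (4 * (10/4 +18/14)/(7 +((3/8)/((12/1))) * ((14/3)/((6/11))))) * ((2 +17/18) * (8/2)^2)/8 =-53371 * sqrt(2) * 2093^(1/4)/791154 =-0.65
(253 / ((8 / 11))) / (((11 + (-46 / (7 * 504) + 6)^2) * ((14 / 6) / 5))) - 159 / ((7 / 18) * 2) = -192350173797 / 1020343639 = -188.52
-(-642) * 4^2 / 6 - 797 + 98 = 1013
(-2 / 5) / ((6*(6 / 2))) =-1 / 45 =-0.02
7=7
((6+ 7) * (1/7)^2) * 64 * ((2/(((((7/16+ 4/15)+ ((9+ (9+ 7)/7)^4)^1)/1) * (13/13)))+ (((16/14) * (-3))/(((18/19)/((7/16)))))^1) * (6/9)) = -73884199671776/4122655517169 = -17.92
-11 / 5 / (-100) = 11 / 500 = 0.02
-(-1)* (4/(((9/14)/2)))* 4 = 49.78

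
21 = 21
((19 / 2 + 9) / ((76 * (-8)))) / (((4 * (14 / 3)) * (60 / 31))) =-1147 / 1361920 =-0.00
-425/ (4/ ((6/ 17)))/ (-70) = 15/ 28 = 0.54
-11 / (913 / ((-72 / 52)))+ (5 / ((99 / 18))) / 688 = 73507 / 4082936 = 0.02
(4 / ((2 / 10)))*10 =200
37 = 37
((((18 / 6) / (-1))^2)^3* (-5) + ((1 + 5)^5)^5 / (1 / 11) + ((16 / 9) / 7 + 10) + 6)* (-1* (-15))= 98510948023706414124785 / 21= 4690997524938400672608.81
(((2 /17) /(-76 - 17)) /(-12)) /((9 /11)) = 11 /85374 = 0.00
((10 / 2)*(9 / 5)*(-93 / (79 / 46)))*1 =-38502 / 79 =-487.37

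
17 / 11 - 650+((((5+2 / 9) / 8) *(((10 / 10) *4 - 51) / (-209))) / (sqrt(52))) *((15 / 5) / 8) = -7133 / 11+2209 *sqrt(13) / 1043328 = -648.45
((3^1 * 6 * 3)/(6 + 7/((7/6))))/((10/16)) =36/5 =7.20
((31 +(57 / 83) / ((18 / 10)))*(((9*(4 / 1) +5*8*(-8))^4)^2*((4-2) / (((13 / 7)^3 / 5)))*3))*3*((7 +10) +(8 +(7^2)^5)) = 961204821509901433912649023149834240 / 182351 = 5271179327285846712727920000000.00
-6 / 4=-3 / 2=-1.50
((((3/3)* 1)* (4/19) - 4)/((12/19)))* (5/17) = -30/17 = -1.76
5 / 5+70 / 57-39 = -2096 / 57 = -36.77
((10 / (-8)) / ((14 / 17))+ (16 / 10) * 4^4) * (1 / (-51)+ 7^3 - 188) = 112891844 / 1785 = 63244.73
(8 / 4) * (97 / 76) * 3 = 291 / 38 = 7.66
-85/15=-17/3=-5.67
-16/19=-0.84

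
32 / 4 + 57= 65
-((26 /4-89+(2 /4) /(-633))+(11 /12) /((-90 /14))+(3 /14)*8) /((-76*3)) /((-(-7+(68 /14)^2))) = 451832003 /21120374160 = 0.02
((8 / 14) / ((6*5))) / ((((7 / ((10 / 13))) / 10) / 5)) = 200 / 1911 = 0.10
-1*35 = -35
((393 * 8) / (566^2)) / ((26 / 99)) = 38907 / 1041157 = 0.04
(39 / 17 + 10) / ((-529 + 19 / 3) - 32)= -627 / 28288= -0.02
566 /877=0.65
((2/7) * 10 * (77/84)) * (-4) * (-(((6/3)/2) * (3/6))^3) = 55/42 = 1.31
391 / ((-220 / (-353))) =138023 / 220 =627.38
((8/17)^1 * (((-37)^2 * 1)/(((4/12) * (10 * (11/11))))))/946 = 8214/40205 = 0.20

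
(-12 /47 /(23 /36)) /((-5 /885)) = 76464 /1081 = 70.73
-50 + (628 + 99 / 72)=4635 / 8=579.38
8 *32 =256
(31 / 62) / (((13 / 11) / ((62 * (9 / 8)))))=3069 / 104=29.51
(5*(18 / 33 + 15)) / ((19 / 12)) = 540 / 11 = 49.09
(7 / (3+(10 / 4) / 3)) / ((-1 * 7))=-0.26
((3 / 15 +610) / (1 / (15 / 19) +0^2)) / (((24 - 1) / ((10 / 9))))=10170 / 437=23.27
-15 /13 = -1.15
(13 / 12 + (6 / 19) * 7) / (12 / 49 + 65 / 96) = 294392 / 82403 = 3.57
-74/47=-1.57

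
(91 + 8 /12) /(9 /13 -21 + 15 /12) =-4.81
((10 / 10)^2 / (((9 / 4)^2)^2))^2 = 65536 / 43046721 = 0.00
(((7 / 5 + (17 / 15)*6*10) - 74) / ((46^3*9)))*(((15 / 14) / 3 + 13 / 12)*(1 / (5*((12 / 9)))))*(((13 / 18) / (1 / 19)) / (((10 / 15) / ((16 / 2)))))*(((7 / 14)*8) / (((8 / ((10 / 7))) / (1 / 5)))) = -29887 / 1119787200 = -0.00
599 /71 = 8.44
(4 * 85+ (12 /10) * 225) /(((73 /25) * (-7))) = -15250 /511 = -29.84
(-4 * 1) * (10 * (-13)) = 520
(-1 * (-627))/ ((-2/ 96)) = -30096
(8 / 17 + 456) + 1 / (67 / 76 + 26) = 15854972 / 34731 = 456.51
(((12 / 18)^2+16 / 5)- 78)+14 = -2716 / 45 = -60.36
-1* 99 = -99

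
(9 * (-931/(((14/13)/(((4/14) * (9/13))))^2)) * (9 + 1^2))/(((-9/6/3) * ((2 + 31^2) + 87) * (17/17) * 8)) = 4617/6860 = 0.67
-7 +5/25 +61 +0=271/5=54.20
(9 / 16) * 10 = 45 / 8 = 5.62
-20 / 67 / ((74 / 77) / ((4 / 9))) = -3080 / 22311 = -0.14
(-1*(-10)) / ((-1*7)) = -10 / 7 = -1.43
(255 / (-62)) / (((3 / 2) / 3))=-255 / 31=-8.23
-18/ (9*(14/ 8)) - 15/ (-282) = -717/ 658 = -1.09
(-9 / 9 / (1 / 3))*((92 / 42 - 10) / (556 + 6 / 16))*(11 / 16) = 902 / 31157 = 0.03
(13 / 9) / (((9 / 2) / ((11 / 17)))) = 286 / 1377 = 0.21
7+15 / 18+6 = 83 / 6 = 13.83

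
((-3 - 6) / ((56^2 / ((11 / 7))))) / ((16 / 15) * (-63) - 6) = 165 / 2678144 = 0.00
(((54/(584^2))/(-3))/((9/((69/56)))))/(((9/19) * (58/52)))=-5681/415406208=-0.00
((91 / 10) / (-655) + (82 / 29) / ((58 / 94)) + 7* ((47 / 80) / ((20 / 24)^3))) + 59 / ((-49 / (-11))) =84079903216 / 3373986875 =24.92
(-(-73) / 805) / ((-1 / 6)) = -438 / 805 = -0.54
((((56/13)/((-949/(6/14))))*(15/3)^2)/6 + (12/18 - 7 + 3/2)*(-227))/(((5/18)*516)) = 81213871/10609820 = 7.65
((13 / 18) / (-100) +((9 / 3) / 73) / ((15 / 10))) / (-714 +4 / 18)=-241 / 8526400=-0.00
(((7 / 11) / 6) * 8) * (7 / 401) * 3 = 0.04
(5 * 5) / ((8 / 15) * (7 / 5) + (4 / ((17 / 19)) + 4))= 31875 / 11752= 2.71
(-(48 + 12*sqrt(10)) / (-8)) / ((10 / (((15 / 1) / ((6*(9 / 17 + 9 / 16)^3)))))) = 2515456*sqrt(10) / 8732691 + 10061824 / 8732691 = 2.06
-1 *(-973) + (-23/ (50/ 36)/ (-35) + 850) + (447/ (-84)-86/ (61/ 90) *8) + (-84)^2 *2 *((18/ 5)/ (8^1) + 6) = 19604737791/ 213500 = 91825.47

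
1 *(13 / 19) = 13 / 19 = 0.68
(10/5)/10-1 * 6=-29/5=-5.80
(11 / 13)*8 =88 / 13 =6.77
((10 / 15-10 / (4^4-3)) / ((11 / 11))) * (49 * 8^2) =1492736 / 759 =1966.71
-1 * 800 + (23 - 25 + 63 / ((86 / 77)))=-64121 / 86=-745.59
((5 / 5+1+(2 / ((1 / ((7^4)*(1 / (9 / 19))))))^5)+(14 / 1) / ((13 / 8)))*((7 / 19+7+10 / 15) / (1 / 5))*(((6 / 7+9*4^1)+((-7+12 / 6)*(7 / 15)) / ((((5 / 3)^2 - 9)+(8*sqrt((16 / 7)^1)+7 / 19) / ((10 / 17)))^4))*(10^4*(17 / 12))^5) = 9250676790508549975006715544344272065925655556278158980311519357055720090886718750000000000000 / 102255553862207102697033582816469773539207517184203 - 2257661154231295409042298631063142267423976797774324114082500000000000000000000000*sqrt(7) / 117183165804551505303076601903099969332576431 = 90466201871768141873017830000000000000000000.00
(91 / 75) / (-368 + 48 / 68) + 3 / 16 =49291 / 267600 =0.18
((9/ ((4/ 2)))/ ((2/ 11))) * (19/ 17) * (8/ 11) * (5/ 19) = 90/ 17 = 5.29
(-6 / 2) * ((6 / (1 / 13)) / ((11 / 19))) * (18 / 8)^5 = -131265927 / 5632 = -23307.16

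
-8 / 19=-0.42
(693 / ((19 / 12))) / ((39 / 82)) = 227304 / 247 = 920.26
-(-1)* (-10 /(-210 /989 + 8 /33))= -163185 /491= -332.35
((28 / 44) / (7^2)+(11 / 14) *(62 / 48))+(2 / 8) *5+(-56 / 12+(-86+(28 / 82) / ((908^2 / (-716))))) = -230062040503 / 2602832848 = -88.39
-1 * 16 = -16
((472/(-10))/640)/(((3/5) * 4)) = -59/1920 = -0.03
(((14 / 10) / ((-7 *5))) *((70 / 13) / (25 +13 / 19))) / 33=-133 / 523380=-0.00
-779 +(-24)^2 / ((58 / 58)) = -203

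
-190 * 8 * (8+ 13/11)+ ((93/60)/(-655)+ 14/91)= -26144172233/1873300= -13956.21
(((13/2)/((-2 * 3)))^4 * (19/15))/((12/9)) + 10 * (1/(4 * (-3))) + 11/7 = 5941333/2903040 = 2.05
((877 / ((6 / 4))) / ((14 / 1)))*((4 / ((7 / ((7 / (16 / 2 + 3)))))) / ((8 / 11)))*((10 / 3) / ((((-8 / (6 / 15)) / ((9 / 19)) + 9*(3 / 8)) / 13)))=-456040 / 19579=-23.29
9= 9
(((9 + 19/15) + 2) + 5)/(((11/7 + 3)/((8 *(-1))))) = -1813/60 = -30.22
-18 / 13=-1.38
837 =837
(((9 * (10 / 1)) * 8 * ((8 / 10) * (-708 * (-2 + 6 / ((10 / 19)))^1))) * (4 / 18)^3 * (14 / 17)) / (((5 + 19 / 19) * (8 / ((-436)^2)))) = -944628084736 / 6885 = -137200883.77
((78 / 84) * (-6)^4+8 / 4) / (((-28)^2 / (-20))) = -21095 / 686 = -30.75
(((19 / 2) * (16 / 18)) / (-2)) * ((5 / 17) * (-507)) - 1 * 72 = 28438 / 51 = 557.61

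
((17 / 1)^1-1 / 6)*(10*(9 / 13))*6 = 9090 / 13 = 699.23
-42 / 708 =-7 / 118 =-0.06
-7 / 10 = -0.70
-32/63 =-0.51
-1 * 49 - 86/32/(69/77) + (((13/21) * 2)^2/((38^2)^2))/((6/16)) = -3299269777943/63448603344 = -52.00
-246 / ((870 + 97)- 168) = -0.31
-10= -10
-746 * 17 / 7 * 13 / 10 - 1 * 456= -98393 / 35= -2811.23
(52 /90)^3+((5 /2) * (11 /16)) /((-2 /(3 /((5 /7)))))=-19925011 /5832000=-3.42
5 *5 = 25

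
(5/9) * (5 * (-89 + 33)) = -1400/9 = -155.56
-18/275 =-0.07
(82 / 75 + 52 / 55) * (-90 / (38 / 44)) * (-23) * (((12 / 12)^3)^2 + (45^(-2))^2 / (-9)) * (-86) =-491139453702016 / 1168678125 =-420252.11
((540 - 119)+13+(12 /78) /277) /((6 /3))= 781418 /3601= 217.00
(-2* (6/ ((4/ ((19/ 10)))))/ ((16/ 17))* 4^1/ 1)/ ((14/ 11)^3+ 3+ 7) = -1289739/ 642160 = -2.01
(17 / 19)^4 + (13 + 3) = 2168657 / 130321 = 16.64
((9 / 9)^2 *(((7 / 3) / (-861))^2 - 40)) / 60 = -5446439 / 8169660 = -0.67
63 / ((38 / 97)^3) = 57498399 / 54872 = 1047.86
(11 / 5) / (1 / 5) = 11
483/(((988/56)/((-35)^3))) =-289920750/247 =-1173768.22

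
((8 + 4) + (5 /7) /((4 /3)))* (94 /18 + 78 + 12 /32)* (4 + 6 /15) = 2582151 /560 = 4610.98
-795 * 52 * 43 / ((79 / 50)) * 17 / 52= -29057250 / 79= -367813.29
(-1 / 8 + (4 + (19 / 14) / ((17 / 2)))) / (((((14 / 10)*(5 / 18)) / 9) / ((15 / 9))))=518535 / 3332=155.62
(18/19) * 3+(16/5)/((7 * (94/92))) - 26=-709816/31255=-22.71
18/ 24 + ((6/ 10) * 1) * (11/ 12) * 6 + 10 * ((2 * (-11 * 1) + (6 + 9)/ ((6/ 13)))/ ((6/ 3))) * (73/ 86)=10452/ 215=48.61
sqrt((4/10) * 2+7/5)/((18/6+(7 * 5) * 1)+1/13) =13 * sqrt(55)/2475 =0.04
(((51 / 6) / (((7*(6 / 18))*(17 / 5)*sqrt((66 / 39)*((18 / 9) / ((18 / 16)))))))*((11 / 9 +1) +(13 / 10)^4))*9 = 4113441*sqrt(286) / 2464000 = 28.23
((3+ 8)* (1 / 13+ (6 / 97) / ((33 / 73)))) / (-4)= -2965 / 5044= -0.59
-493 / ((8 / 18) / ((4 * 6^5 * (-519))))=17906596128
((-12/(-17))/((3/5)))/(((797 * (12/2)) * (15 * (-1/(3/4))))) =-1/81294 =-0.00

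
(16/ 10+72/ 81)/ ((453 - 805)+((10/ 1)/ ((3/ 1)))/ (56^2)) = -175616/ 24837045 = -0.01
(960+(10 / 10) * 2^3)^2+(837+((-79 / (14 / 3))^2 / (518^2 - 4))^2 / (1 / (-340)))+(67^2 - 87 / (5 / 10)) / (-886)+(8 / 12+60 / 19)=363883448788724734031957 / 387993374968442880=937859.95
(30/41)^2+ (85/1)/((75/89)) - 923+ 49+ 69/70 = -272386831/353010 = -771.61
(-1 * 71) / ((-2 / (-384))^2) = -2617344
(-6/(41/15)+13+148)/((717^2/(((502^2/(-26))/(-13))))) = 820399022/3562122681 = 0.23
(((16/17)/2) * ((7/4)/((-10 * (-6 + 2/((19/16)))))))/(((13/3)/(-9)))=-3591/90610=-0.04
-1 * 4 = -4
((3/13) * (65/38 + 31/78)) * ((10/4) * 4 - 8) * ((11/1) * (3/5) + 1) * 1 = 6248/845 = 7.39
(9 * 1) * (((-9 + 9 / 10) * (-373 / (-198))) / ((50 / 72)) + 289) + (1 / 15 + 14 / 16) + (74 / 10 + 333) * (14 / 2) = 157970467 / 33000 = 4786.98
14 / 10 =7 / 5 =1.40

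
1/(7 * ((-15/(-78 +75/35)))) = 177/245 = 0.72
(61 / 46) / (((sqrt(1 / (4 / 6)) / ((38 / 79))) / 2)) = 2318* sqrt(6) / 5451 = 1.04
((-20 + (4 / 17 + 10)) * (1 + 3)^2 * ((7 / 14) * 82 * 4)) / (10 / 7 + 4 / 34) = -381136 / 23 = -16571.13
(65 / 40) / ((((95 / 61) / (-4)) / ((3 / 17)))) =-2379 / 3230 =-0.74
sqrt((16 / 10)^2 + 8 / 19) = 2*sqrt(6726) / 95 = 1.73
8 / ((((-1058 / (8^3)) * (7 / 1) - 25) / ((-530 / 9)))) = 1085440 / 90927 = 11.94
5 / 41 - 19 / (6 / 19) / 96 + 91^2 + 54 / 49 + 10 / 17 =162928213103 / 19672128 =8282.19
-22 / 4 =-11 / 2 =-5.50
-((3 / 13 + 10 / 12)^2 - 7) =35699 / 6084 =5.87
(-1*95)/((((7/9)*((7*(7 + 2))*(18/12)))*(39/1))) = -190/5733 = -0.03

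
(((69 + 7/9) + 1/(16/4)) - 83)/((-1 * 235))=467/8460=0.06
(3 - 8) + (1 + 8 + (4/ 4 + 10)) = 15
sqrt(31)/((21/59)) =59* sqrt(31)/21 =15.64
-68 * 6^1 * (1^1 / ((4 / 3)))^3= -1377 / 8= -172.12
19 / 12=1.58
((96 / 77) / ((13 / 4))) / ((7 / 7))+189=189573 / 1001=189.38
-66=-66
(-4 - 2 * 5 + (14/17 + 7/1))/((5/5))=-105/17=-6.18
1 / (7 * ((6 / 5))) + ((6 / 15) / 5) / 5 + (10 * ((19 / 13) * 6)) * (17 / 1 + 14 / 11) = 1203086387 / 750750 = 1602.51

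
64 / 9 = 7.11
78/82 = 39/41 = 0.95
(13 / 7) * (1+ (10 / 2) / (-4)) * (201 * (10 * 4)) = -26130 / 7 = -3732.86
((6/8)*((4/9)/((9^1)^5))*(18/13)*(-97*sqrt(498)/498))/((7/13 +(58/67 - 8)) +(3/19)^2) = 2346139*sqrt(498)/10126123935102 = 0.00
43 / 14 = 3.07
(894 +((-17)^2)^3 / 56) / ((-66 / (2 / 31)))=-24187633 / 57288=-422.21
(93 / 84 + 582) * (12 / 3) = 16327 / 7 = 2332.43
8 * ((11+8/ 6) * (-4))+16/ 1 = -1136/ 3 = -378.67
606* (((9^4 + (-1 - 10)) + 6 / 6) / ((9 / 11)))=14556322 / 3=4852107.33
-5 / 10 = -0.50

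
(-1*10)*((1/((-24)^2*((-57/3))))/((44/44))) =5/5472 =0.00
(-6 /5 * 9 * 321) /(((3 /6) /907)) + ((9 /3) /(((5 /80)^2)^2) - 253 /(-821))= -25008345091 /4105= -6092166.89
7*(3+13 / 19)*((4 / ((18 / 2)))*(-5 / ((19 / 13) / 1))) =-127400 / 3249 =-39.21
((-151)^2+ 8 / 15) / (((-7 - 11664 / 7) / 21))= -286.16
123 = 123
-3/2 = -1.50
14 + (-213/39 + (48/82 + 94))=54965/533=103.12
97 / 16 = 6.06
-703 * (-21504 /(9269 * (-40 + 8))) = -472416 /9269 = -50.97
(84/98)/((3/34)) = 68/7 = 9.71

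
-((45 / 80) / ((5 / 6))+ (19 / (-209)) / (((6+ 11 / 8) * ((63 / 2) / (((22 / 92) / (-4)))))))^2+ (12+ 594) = 7081197844432031 / 11693937729600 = 605.54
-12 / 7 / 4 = -3 / 7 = -0.43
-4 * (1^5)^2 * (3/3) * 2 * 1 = -8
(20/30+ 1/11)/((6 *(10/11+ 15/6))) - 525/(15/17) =-594.96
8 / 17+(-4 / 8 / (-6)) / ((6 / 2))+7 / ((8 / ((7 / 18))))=2053 / 2448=0.84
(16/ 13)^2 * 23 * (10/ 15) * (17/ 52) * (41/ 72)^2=1314542/ 533871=2.46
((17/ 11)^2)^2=5.70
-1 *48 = -48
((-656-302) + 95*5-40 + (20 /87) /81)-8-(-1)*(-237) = -768.00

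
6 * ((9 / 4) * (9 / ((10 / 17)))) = 4131 / 20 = 206.55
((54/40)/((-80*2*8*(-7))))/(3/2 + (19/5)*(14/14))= 27/949760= 0.00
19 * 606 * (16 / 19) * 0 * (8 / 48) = 0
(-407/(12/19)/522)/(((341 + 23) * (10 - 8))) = -7733/4560192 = -0.00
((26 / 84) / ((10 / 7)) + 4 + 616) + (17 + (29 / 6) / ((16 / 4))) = 25537 / 40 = 638.42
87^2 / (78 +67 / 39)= 295191 / 3109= 94.95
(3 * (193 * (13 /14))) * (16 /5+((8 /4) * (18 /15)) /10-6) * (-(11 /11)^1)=240864 /175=1376.37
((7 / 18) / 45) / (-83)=-7 / 67230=-0.00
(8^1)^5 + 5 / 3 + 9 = 98336 / 3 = 32778.67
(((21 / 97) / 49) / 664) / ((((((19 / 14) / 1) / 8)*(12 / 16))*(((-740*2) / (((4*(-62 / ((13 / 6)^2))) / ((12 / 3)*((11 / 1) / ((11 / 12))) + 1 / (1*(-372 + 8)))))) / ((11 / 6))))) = 458304 / 6427413964595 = 0.00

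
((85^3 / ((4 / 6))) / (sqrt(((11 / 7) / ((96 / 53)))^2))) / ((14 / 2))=151687.82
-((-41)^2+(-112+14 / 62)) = -48646 / 31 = -1569.23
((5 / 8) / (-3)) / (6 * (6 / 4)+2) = -5 / 264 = -0.02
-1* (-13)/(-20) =-13/20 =-0.65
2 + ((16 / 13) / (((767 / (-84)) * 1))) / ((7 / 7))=18598 / 9971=1.87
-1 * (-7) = 7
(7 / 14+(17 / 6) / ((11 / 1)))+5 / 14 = 515 / 462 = 1.11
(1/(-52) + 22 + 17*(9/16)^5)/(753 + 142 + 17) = 104226807/4143972352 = 0.03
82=82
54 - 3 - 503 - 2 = -454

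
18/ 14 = 9/ 7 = 1.29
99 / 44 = 9 / 4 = 2.25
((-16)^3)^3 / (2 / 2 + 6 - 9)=34359738368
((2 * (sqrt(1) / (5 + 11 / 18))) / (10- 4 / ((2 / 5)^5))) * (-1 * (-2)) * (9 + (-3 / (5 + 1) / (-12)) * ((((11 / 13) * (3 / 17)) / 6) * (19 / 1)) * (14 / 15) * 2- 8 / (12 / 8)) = -2357168 / 339837225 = -0.01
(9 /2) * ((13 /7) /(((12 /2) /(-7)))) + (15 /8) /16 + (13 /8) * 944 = 1524.37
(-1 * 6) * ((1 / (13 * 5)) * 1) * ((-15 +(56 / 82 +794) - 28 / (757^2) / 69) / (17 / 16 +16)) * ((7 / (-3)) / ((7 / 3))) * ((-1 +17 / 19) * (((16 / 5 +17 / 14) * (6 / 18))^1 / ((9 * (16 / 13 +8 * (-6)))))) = 130190697902737 / 83879118706116825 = 0.00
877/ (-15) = -877/ 15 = -58.47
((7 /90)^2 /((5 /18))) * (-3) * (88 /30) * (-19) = 20482 /5625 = 3.64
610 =610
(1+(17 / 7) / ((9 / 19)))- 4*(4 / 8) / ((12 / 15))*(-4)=1016 / 63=16.13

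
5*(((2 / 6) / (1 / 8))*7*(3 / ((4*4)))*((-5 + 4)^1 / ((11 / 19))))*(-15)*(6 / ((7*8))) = 4275 / 88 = 48.58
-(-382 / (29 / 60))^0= -1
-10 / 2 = -5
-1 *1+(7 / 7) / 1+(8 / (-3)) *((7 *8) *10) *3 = -4480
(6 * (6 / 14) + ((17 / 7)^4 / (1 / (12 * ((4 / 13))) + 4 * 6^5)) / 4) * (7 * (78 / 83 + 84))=12998529322020 / 8500871869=1529.08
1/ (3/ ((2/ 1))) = 2/ 3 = 0.67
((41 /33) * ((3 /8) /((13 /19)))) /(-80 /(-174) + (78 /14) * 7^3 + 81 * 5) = 67773 /230552608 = 0.00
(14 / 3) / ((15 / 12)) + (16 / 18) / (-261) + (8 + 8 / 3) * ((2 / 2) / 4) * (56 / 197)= 10384096 / 2313765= 4.49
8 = 8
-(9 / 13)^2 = -81 / 169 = -0.48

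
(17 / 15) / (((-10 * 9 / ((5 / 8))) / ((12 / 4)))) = -17 / 720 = -0.02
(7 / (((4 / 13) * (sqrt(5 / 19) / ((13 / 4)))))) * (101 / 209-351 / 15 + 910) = 548321683 * sqrt(95) / 41800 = 127855.95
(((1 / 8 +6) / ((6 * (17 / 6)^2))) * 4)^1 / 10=147 / 2890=0.05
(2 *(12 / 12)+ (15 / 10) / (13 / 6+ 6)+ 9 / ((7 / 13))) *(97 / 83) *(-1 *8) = -176.68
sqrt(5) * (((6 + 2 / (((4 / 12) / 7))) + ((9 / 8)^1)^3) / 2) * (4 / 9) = 8435 * sqrt(5) / 768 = 24.56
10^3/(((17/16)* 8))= 2000/17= 117.65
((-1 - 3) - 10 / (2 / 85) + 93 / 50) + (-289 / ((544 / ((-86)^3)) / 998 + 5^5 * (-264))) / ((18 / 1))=-6291331916981860817 / 14728969901265300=-427.14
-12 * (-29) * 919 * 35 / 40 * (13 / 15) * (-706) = -856110073 / 5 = -171222014.60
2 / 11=0.18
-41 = -41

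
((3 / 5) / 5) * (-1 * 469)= -1407 / 25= -56.28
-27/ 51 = -9/ 17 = -0.53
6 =6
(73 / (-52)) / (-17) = 73 / 884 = 0.08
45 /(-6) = -15 /2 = -7.50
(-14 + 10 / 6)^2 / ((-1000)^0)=1369 / 9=152.11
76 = 76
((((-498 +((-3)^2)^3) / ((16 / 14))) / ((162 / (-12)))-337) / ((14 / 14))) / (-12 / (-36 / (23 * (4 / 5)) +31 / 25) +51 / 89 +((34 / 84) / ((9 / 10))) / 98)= -119523553653 / 5883330622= -20.32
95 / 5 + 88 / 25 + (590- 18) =14863 / 25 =594.52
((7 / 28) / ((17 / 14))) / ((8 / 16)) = 7 / 17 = 0.41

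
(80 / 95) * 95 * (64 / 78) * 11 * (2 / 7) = 56320 / 273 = 206.30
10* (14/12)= 35/3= 11.67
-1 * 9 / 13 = -9 / 13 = -0.69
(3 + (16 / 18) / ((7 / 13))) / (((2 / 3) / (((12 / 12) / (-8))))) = -0.87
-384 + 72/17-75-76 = -9023/17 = -530.76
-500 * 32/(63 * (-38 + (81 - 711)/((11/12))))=88000/251307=0.35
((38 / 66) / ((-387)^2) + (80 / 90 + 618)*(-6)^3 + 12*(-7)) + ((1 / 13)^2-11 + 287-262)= -111716249168162 / 835261713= -133749.99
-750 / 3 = -250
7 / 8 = 0.88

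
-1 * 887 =-887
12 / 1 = 12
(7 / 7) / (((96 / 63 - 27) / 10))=-42 / 107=-0.39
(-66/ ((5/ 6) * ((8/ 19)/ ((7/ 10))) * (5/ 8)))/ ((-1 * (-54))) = -1463/ 375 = -3.90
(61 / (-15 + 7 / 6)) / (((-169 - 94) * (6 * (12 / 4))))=0.00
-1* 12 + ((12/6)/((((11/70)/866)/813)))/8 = 12320883/11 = 1120080.27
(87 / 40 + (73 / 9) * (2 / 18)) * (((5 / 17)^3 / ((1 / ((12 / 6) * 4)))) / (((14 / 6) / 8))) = 1993400 / 928557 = 2.15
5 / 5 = 1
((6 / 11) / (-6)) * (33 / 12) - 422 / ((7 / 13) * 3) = -21965 / 84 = -261.49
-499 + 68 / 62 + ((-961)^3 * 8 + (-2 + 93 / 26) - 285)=-5722624364837 / 806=-7100030229.33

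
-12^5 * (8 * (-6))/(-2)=-5971968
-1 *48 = -48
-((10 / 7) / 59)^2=-100 / 170569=-0.00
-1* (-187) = 187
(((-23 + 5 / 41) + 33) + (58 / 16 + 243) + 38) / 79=96677 / 25912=3.73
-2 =-2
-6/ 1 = -6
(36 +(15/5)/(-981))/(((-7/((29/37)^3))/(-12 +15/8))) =7751238813/309185912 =25.07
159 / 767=0.21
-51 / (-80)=0.64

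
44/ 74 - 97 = -3567/ 37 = -96.41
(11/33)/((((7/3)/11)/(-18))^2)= 117612/49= 2400.24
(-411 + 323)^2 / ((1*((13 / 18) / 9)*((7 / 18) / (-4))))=-90326016 / 91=-992593.58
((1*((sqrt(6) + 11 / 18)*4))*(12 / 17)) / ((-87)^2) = 88 / 386019 + 16*sqrt(6) / 42891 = 0.00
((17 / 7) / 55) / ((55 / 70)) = 34 / 605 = 0.06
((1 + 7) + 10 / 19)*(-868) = -7400.84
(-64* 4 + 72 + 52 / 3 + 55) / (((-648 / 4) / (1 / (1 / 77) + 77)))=25795 / 243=106.15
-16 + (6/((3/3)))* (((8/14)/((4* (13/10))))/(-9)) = -4388/273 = -16.07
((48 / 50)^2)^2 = 331776 / 390625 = 0.85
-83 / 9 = -9.22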